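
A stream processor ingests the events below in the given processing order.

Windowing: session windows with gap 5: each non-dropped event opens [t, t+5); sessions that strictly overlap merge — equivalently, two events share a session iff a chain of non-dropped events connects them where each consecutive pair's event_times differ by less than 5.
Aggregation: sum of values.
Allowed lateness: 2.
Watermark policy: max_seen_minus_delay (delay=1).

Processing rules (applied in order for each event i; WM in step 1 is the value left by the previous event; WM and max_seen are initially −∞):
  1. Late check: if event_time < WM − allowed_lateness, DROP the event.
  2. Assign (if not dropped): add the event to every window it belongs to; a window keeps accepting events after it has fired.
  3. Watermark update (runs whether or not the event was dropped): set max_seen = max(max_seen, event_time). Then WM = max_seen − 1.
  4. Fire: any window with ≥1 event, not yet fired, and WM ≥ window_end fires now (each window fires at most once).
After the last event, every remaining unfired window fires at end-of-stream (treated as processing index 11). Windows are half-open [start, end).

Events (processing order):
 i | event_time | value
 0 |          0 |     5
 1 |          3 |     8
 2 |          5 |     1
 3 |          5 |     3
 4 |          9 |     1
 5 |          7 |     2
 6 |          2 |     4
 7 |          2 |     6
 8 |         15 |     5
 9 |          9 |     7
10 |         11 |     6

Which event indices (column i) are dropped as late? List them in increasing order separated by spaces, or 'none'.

i=0 t=0 v=5: → [0,5); WM=-1
i=1 t=3 v=8: → [0,8); WM=2
i=2 t=5 v=1: → [0,10); WM=4
i=3 t=5 v=3: → [0,10); WM=4
i=4 t=9 v=1: → [0,14); WM=8
i=5 t=7 v=2: → [0,14); WM=8
i=6 t=2 v=4: DROP (t<8-2); WM=8
i=7 t=2 v=6: DROP (t<8-2); WM=8
i=8 t=15 v=5: → [15,20); WM=14
i=9 t=9 v=7: DROP (t<14-2); WM=14
i=10 t=11 v=6: DROP (t<14-2); WM=14

6 7 9 10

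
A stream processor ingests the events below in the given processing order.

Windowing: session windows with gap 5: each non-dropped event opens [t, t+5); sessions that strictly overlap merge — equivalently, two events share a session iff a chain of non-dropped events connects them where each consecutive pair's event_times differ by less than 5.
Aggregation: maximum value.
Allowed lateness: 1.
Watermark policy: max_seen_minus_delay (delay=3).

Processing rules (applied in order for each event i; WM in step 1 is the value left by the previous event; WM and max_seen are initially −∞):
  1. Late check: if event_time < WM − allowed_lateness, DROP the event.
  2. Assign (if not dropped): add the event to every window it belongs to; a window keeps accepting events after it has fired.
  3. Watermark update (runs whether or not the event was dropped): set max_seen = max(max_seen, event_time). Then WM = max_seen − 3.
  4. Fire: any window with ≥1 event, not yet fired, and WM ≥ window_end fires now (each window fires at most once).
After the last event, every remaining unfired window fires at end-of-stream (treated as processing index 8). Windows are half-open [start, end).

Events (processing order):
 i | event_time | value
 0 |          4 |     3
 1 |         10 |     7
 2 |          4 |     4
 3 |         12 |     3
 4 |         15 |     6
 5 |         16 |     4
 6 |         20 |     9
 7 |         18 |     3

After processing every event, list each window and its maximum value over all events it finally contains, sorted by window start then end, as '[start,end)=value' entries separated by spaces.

[4,9)=3 [10,25)=9

i=0 t=4 v=3: → [4,9); WM=1
i=1 t=10 v=7: → [10,15); WM=7
i=2 t=4 v=4: DROP (t<7-1); WM=7
i=3 t=12 v=3: → [10,17); WM=9
i=4 t=15 v=6: → [10,20); WM=12
i=5 t=16 v=4: → [10,21); WM=13
i=6 t=20 v=9: → [10,25); WM=17
i=7 t=18 v=3: → [10,25); WM=17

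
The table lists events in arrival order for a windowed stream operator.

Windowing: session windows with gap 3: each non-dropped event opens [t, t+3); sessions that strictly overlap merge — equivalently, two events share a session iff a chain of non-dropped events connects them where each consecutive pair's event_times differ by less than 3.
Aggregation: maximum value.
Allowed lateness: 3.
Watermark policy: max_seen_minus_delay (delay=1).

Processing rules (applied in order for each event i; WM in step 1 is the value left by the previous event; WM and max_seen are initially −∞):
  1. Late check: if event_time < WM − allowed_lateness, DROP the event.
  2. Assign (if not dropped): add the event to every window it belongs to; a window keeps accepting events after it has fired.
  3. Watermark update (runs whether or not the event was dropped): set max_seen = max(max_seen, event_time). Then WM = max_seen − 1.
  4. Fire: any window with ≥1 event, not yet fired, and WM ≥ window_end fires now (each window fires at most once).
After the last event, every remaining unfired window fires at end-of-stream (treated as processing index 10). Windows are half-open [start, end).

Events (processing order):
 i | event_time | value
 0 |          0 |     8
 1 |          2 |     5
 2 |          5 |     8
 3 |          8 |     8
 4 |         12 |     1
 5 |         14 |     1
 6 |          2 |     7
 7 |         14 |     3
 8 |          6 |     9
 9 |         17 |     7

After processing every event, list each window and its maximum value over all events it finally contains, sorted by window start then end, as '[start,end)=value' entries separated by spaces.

[0,5)=8 [5,8)=8 [8,11)=8 [12,17)=3 [17,20)=7

i=0 t=0 v=8: → [0,3); WM=-1
i=1 t=2 v=5: → [0,5); WM=1
i=2 t=5 v=8: → [5,8); WM=4
i=3 t=8 v=8: → [8,11); WM=7
i=4 t=12 v=1: → [12,15); WM=11
i=5 t=14 v=1: → [12,17); WM=13
i=6 t=2 v=7: DROP (t<13-3); WM=13
i=7 t=14 v=3: → [12,17); WM=13
i=8 t=6 v=9: DROP (t<13-3); WM=13
i=9 t=17 v=7: → [17,20); WM=16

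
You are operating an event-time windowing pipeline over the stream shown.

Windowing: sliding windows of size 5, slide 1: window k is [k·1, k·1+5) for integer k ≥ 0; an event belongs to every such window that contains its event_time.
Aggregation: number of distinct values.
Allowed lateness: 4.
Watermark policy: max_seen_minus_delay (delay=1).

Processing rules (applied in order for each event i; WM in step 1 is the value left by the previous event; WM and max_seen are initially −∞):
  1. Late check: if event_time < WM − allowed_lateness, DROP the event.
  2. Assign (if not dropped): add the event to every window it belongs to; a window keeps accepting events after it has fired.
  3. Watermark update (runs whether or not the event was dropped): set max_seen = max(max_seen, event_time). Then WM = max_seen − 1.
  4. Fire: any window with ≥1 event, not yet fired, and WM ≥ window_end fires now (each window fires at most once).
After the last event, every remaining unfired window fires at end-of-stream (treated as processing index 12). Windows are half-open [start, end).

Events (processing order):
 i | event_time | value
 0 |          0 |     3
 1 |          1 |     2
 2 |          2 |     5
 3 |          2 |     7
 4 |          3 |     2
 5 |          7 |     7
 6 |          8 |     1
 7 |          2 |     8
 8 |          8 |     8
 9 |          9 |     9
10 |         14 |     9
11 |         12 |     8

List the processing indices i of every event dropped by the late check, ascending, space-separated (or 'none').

i=0 t=0 v=3: → [0,5); WM=-1
i=1 t=1 v=2: → [1,6),[0,5); WM=0
i=2 t=2 v=5: → [2,7),[1,6),[0,5); WM=1
i=3 t=2 v=7: → [2,7),[1,6),[0,5); WM=1
i=4 t=3 v=2: → [3,8),[2,7),[1,6),[0,5); WM=2
i=5 t=7 v=7: → [7,12),[6,11),[5,10),[4,9),[3,8); WM=6; [0,5) fires=4 [1,6) fires=3
i=6 t=8 v=1: → [8,13),[7,12),[6,11),[5,10),[4,9); WM=7; [2,7) fires=3
i=7 t=2 v=8: DROP (t<7-4); WM=7
i=8 t=8 v=8: → [8,13),[7,12),[6,11),[5,10),[4,9); WM=7
i=9 t=9 v=9: → [9,14),[8,13),[7,12),[6,11),[5,10); WM=8; [3,8) fires=2
i=10 t=14 v=9: → [14,19),[13,18),[12,17),[11,16),[10,15); WM=13; [4,9) fires=3 [5,10) fires=4 [6,11) fires=4 [7,12) fires=4 [8,13) fires=3
i=11 t=12 v=8: → [12,17),[11,16),[10,15),[9,14),[8,13); WM=13

7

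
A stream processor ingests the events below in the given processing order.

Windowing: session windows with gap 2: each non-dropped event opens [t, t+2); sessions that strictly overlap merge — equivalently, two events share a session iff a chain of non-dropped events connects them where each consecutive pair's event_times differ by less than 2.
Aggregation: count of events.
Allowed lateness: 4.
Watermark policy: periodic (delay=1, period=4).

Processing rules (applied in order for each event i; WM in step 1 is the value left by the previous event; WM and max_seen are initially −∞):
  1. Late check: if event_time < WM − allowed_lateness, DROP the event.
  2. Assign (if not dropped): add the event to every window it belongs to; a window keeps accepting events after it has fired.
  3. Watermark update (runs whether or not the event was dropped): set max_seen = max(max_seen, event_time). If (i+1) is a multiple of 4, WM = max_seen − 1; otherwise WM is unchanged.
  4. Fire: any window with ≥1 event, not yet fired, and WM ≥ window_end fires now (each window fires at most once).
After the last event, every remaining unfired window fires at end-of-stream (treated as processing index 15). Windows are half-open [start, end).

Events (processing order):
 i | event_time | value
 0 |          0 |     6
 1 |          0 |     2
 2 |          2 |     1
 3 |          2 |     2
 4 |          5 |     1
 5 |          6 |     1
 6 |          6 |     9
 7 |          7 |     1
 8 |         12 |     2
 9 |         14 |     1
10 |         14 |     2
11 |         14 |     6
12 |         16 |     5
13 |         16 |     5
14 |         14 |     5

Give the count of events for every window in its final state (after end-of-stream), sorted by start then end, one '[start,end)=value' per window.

[0,2)=2 [2,4)=2 [5,9)=4 [12,14)=1 [14,16)=4 [16,18)=2

i=0 t=0 v=6: → [0,2); WM=−∞
i=1 t=0 v=2: → [0,2); WM=−∞
i=2 t=2 v=1: → [2,4); WM=−∞
i=3 t=2 v=2: → [2,4); WM=1
i=4 t=5 v=1: → [5,7); WM=1
i=5 t=6 v=1: → [5,8); WM=1
i=6 t=6 v=9: → [5,8); WM=1
i=7 t=7 v=1: → [5,9); WM=6
i=8 t=12 v=2: → [12,14); WM=6
i=9 t=14 v=1: → [14,16); WM=6
i=10 t=14 v=2: → [14,16); WM=6
i=11 t=14 v=6: → [14,16); WM=13
i=12 t=16 v=5: → [16,18); WM=13
i=13 t=16 v=5: → [16,18); WM=13
i=14 t=14 v=5: → [14,16); WM=13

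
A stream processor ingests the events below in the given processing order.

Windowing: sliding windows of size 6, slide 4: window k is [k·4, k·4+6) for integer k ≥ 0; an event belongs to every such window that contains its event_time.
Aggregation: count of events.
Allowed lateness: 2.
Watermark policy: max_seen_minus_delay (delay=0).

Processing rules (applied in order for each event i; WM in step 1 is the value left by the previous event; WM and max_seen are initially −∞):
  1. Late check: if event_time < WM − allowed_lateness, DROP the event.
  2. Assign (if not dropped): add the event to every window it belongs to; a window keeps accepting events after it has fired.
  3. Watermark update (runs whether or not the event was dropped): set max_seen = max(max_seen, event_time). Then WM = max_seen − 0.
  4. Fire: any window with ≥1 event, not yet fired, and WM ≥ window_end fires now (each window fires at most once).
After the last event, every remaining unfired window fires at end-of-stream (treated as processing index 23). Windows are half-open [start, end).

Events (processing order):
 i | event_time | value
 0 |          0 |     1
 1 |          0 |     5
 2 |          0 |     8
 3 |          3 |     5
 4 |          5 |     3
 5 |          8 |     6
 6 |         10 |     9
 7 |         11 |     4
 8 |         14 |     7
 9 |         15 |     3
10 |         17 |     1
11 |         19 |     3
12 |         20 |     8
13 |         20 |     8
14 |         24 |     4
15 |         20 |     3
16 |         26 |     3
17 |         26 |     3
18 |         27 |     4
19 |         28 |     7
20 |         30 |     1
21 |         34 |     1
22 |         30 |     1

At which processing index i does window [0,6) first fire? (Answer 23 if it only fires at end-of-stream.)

5

i=0 t=0 v=1: → [0,6); WM=0
i=1 t=0 v=5: → [0,6); WM=0
i=2 t=0 v=8: → [0,6); WM=0
i=3 t=3 v=5: → [0,6); WM=3
i=4 t=5 v=3: → [4,10),[0,6); WM=5
i=5 t=8 v=6: → [8,14),[4,10); WM=8; [0,6) fires=5
i=6 t=10 v=9: → [8,14); WM=10; [4,10) fires=2
i=7 t=11 v=4: → [8,14); WM=11
i=8 t=14 v=7: → [12,18); WM=14; [8,14) fires=3
i=9 t=15 v=3: → [12,18); WM=15
i=10 t=17 v=1: → [16,22),[12,18); WM=17
i=11 t=19 v=3: → [16,22); WM=19; [12,18) fires=3
i=12 t=20 v=8: → [20,26),[16,22); WM=20
i=13 t=20 v=8: → [20,26),[16,22); WM=20
i=14 t=24 v=4: → [24,30),[20,26); WM=24; [16,22) fires=4
i=15 t=20 v=3: DROP (t<24-2); WM=24
i=16 t=26 v=3: → [24,30); WM=26; [20,26) fires=3
i=17 t=26 v=3: → [24,30); WM=26
i=18 t=27 v=4: → [24,30); WM=27
i=19 t=28 v=7: → [28,34),[24,30); WM=28
i=20 t=30 v=1: → [28,34); WM=30; [24,30) fires=5
i=21 t=34 v=1: → [32,38); WM=34; [28,34) fires=2
i=22 t=30 v=1: DROP (t<34-2); WM=34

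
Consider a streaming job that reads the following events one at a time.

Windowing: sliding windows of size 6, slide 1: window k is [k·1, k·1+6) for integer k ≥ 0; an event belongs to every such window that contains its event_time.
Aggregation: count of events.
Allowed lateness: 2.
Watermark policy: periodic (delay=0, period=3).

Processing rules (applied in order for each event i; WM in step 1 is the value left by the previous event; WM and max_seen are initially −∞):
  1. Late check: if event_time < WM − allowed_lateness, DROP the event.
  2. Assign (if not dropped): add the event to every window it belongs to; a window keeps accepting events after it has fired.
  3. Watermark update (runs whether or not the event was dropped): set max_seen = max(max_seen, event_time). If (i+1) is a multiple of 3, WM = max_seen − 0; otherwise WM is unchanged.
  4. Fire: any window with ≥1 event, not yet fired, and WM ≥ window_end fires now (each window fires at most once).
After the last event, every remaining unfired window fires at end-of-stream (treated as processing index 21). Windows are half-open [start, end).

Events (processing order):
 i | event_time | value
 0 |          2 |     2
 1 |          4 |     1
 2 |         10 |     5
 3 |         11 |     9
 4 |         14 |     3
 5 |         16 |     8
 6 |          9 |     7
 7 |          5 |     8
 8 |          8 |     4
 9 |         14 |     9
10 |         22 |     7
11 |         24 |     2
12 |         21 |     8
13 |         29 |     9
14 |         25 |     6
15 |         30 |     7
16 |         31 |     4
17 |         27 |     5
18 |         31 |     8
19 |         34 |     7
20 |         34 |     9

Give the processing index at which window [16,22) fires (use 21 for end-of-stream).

11

i=0 t=2 v=2: → [2,8),[1,7),[0,6); WM=−∞
i=1 t=4 v=1: → [4,10),[3,9),[2,8),[1,7),[0,6); WM=−∞
i=2 t=10 v=5: → [10,16),[9,15),[8,14),[7,13),[6,12),[5,11); WM=10; [0,6) fires=2 [1,7) fires=2 [2,8) fires=2 [3,9) fires=1 [4,10) fires=1
i=3 t=11 v=9: → [11,17),[10,16),[9,15),[8,14),[7,13),[6,12); WM=10
i=4 t=14 v=3: → [14,20),[13,19),[12,18),[11,17),[10,16),[9,15); WM=10
i=5 t=16 v=8: → [16,22),[15,21),[14,20),[13,19),[12,18),[11,17); WM=16; [5,11) fires=1 [6,12) fires=2 [7,13) fires=2 [8,14) fires=2 [9,15) fires=3 [10,16) fires=3
i=6 t=9 v=7: DROP (t<16-2); WM=16
i=7 t=5 v=8: DROP (t<16-2); WM=16
i=8 t=8 v=4: DROP (t<16-2); WM=16
i=9 t=14 v=9: → [14,20),[13,19),[12,18),[11,17),[10,16),[9,15); WM=16
i=10 t=22 v=7: → [22,28),[21,27),[20,26),[19,25),[18,24),[17,23); WM=16
i=11 t=24 v=2: → [24,30),[23,29),[22,28),[21,27),[20,26),[19,25); WM=24; [11,17) fires=4 [12,18) fires=3 [13,19) fires=3 [14,20) fires=3 [15,21) fires=1 [16,22) fires=1 [17,23) fires=1 [18,24) fires=1
i=12 t=21 v=8: DROP (t<24-2); WM=24
i=13 t=29 v=9: → [29,35),[28,34),[27,33),[26,32),[25,31),[24,30); WM=24
i=14 t=25 v=6: → [25,31),[24,30),[23,29),[22,28),[21,27),[20,26); WM=29; [19,25) fires=2 [20,26) fires=3 [21,27) fires=3 [22,28) fires=3 [23,29) fires=2
i=15 t=30 v=7: → [30,36),[29,35),[28,34),[27,33),[26,32),[25,31); WM=29
i=16 t=31 v=4: → [31,37),[30,36),[29,35),[28,34),[27,33),[26,32); WM=29
i=17 t=27 v=5: → [27,33),[26,32),[25,31),[24,30),[23,29),[22,28); WM=31; [24,30) fires=4 [25,31) fires=4
i=18 t=31 v=8: → [31,37),[30,36),[29,35),[28,34),[27,33),[26,32); WM=31
i=19 t=34 v=7: → [34,40),[33,39),[32,38),[31,37),[30,36),[29,35); WM=31
i=20 t=34 v=9: → [34,40),[33,39),[32,38),[31,37),[30,36),[29,35); WM=34; [26,32) fires=5 [27,33) fires=5 [28,34) fires=4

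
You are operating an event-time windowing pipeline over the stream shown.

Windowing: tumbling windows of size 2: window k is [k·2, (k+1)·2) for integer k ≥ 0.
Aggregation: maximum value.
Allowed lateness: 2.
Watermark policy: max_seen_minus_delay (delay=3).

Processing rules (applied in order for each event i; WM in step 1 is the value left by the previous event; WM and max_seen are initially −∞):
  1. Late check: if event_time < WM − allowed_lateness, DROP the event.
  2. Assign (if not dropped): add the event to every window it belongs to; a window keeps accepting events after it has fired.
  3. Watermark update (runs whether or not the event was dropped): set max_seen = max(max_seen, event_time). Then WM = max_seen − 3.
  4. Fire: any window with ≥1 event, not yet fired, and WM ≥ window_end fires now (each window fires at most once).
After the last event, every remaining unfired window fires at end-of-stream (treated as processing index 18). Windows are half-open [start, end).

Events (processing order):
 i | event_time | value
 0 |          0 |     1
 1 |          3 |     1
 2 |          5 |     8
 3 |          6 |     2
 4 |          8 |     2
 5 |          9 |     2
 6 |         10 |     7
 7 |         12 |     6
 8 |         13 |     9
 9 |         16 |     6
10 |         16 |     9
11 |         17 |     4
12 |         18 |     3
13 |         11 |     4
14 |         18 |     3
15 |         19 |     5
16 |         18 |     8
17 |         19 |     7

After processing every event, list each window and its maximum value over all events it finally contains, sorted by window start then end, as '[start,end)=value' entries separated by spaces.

[0,2)=1 [2,4)=1 [4,6)=8 [6,8)=2 [8,10)=2 [10,12)=7 [12,14)=9 [16,18)=9 [18,20)=8

i=0 t=0 v=1: → [0,2); WM=-3
i=1 t=3 v=1: → [2,4); WM=0
i=2 t=5 v=8: → [4,6); WM=2; [0,2) fires=1
i=3 t=6 v=2: → [6,8); WM=3
i=4 t=8 v=2: → [8,10); WM=5; [2,4) fires=1
i=5 t=9 v=2: → [8,10); WM=6; [4,6) fires=8
i=6 t=10 v=7: → [10,12); WM=7
i=7 t=12 v=6: → [12,14); WM=9; [6,8) fires=2
i=8 t=13 v=9: → [12,14); WM=10; [8,10) fires=2
i=9 t=16 v=6: → [16,18); WM=13; [10,12) fires=7
i=10 t=16 v=9: → [16,18); WM=13
i=11 t=17 v=4: → [16,18); WM=14; [12,14) fires=9
i=12 t=18 v=3: → [18,20); WM=15
i=13 t=11 v=4: DROP (t<15-2); WM=15
i=14 t=18 v=3: → [18,20); WM=15
i=15 t=19 v=5: → [18,20); WM=16
i=16 t=18 v=8: → [18,20); WM=16
i=17 t=19 v=7: → [18,20); WM=16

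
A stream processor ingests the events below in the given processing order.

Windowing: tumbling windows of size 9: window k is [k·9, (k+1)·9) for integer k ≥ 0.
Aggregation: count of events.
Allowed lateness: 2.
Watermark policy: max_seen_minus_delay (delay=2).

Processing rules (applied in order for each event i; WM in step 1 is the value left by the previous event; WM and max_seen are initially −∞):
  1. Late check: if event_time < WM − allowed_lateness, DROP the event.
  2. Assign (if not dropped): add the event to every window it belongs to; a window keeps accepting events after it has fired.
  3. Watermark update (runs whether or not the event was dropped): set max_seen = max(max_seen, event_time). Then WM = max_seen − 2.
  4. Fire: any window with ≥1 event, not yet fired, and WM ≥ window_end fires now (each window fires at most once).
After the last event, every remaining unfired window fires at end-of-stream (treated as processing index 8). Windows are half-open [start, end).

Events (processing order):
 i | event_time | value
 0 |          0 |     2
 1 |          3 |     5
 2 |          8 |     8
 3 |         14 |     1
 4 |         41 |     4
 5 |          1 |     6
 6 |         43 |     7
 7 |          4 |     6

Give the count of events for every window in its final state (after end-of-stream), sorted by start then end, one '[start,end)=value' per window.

[0,9)=3 [9,18)=1 [36,45)=2

i=0 t=0 v=2: → [0,9); WM=-2
i=1 t=3 v=5: → [0,9); WM=1
i=2 t=8 v=8: → [0,9); WM=6
i=3 t=14 v=1: → [9,18); WM=12; [0,9) fires=3
i=4 t=41 v=4: → [36,45); WM=39; [9,18) fires=1
i=5 t=1 v=6: DROP (t<39-2); WM=39
i=6 t=43 v=7: → [36,45); WM=41
i=7 t=4 v=6: DROP (t<41-2); WM=41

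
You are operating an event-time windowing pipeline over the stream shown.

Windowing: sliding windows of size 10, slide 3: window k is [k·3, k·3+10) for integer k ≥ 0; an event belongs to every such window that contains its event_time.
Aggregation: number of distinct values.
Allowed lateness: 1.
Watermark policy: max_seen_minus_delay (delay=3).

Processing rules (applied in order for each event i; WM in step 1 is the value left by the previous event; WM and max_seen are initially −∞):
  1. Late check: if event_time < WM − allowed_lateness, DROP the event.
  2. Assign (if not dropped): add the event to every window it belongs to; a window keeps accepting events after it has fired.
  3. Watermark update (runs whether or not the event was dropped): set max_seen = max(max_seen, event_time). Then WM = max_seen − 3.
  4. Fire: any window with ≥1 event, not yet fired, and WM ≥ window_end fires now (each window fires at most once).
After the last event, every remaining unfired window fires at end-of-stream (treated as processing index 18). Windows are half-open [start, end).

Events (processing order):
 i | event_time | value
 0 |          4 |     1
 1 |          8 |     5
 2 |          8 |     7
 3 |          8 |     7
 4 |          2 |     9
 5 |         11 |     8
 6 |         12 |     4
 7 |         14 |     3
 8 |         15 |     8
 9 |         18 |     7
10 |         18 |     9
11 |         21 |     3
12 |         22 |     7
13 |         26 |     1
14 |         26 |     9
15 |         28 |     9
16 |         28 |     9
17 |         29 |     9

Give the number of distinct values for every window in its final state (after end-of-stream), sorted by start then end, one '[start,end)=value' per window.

[0,10)=3 [3,13)=5 [6,16)=5 [9,19)=5 [12,22)=5 [15,25)=4 [18,28)=4 [21,31)=4 [24,34)=2 [27,37)=1

i=0 t=4 v=1: → [3,13),[0,10); WM=1
i=1 t=8 v=5: → [6,16),[3,13),[0,10); WM=5
i=2 t=8 v=7: → [6,16),[3,13),[0,10); WM=5
i=3 t=8 v=7: → [6,16),[3,13),[0,10); WM=5
i=4 t=2 v=9: DROP (t<5-1); WM=5
i=5 t=11 v=8: → [9,19),[6,16),[3,13); WM=8
i=6 t=12 v=4: → [12,22),[9,19),[6,16),[3,13); WM=9
i=7 t=14 v=3: → [12,22),[9,19),[6,16); WM=11; [0,10) fires=3
i=8 t=15 v=8: → [15,25),[12,22),[9,19),[6,16); WM=12
i=9 t=18 v=7: → [18,28),[15,25),[12,22),[9,19); WM=15; [3,13) fires=5
i=10 t=18 v=9: → [18,28),[15,25),[12,22),[9,19); WM=15
i=11 t=21 v=3: → [21,31),[18,28),[15,25),[12,22); WM=18; [6,16) fires=5
i=12 t=22 v=7: → [21,31),[18,28),[15,25); WM=19; [9,19) fires=5
i=13 t=26 v=1: → [24,34),[21,31),[18,28); WM=23; [12,22) fires=5
i=14 t=26 v=9: → [24,34),[21,31),[18,28); WM=23
i=15 t=28 v=9: → [27,37),[24,34),[21,31); WM=25; [15,25) fires=4
i=16 t=28 v=9: → [27,37),[24,34),[21,31); WM=25
i=17 t=29 v=9: → [27,37),[24,34),[21,31); WM=26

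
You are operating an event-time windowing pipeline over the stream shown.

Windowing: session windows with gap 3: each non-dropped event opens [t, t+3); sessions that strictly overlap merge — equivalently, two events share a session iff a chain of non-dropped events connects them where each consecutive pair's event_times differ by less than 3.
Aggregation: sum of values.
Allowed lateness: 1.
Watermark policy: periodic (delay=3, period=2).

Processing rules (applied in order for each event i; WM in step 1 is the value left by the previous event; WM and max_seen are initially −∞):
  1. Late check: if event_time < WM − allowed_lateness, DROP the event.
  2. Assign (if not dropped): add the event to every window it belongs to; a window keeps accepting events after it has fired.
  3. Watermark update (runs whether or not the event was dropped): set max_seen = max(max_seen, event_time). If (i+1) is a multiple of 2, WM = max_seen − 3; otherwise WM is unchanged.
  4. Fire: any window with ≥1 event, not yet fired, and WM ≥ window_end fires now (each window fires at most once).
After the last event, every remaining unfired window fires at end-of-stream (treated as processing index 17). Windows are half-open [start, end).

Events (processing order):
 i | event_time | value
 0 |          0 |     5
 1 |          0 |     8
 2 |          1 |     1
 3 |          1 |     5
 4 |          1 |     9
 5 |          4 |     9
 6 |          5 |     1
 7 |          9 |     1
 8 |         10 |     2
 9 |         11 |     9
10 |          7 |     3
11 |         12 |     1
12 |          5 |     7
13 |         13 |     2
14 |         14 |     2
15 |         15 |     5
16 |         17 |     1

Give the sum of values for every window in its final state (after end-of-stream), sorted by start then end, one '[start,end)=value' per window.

i=0 t=0 v=5: → [0,3); WM=−∞
i=1 t=0 v=8: → [0,3); WM=-3
i=2 t=1 v=1: → [0,4); WM=-3
i=3 t=1 v=5: → [0,4); WM=-2
i=4 t=1 v=9: → [0,4); WM=-2
i=5 t=4 v=9: → [4,7); WM=1
i=6 t=5 v=1: → [4,8); WM=1
i=7 t=9 v=1: → [9,12); WM=6
i=8 t=10 v=2: → [9,13); WM=6
i=9 t=11 v=9: → [9,14); WM=8
i=10 t=7 v=3: → [4,14); WM=8
i=11 t=12 v=1: → [4,15); WM=9
i=12 t=5 v=7: DROP (t<9-1); WM=9
i=13 t=13 v=2: → [4,16); WM=10
i=14 t=14 v=2: → [4,17); WM=10
i=15 t=15 v=5: → [4,18); WM=12
i=16 t=17 v=1: → [4,20); WM=12

[0,4)=28 [4,20)=36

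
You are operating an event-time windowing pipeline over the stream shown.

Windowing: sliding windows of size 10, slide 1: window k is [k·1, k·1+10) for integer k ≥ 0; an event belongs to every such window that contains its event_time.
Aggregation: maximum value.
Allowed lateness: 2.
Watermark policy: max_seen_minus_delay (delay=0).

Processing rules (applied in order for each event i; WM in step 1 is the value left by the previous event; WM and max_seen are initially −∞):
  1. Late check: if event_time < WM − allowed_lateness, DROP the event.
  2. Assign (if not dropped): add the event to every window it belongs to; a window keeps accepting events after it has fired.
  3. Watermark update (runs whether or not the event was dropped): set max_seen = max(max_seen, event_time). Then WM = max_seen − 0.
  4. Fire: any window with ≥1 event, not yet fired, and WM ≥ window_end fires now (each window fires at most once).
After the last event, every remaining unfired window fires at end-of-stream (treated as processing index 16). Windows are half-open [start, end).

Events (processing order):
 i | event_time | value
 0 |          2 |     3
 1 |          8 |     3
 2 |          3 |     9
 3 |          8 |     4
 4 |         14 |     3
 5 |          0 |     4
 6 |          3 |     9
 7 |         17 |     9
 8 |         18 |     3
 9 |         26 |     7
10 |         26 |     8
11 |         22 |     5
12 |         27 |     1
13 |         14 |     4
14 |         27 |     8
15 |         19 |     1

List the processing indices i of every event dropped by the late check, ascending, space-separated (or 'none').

2 5 6 11 13 15

i=0 t=2 v=3: → [2,12),[1,11),[0,10); WM=2
i=1 t=8 v=3: → [8,18),[7,17),[6,16),[5,15),[4,14),[3,13),[2,12),[1,11),[0,10); WM=8
i=2 t=3 v=9: DROP (t<8-2); WM=8
i=3 t=8 v=4: → [8,18),[7,17),[6,16),[5,15),[4,14),[3,13),[2,12),[1,11),[0,10); WM=8
i=4 t=14 v=3: → [14,24),[13,23),[12,22),[11,21),[10,20),[9,19),[8,18),[7,17),[6,16),[5,15); WM=14; [0,10) fires=4 [1,11) fires=4 [2,12) fires=4 [3,13) fires=4 [4,14) fires=4
i=5 t=0 v=4: DROP (t<14-2); WM=14
i=6 t=3 v=9: DROP (t<14-2); WM=14
i=7 t=17 v=9: → [17,27),[16,26),[15,25),[14,24),[13,23),[12,22),[11,21),[10,20),[9,19),[8,18); WM=17; [5,15) fires=4 [6,16) fires=4 [7,17) fires=4
i=8 t=18 v=3: → [18,28),[17,27),[16,26),[15,25),[14,24),[13,23),[12,22),[11,21),[10,20),[9,19); WM=18; [8,18) fires=9
i=9 t=26 v=7: → [26,36),[25,35),[24,34),[23,33),[22,32),[21,31),[20,30),[19,29),[18,28),[17,27); WM=26; [9,19) fires=9 [10,20) fires=9 [11,21) fires=9 [12,22) fires=9 [13,23) fires=9 [14,24) fires=9 [15,25) fires=9 [16,26) fires=9
i=10 t=26 v=8: → [26,36),[25,35),[24,34),[23,33),[22,32),[21,31),[20,30),[19,29),[18,28),[17,27); WM=26
i=11 t=22 v=5: DROP (t<26-2); WM=26
i=12 t=27 v=1: → [27,37),[26,36),[25,35),[24,34),[23,33),[22,32),[21,31),[20,30),[19,29),[18,28); WM=27; [17,27) fires=9
i=13 t=14 v=4: DROP (t<27-2); WM=27
i=14 t=27 v=8: → [27,37),[26,36),[25,35),[24,34),[23,33),[22,32),[21,31),[20,30),[19,29),[18,28); WM=27
i=15 t=19 v=1: DROP (t<27-2); WM=27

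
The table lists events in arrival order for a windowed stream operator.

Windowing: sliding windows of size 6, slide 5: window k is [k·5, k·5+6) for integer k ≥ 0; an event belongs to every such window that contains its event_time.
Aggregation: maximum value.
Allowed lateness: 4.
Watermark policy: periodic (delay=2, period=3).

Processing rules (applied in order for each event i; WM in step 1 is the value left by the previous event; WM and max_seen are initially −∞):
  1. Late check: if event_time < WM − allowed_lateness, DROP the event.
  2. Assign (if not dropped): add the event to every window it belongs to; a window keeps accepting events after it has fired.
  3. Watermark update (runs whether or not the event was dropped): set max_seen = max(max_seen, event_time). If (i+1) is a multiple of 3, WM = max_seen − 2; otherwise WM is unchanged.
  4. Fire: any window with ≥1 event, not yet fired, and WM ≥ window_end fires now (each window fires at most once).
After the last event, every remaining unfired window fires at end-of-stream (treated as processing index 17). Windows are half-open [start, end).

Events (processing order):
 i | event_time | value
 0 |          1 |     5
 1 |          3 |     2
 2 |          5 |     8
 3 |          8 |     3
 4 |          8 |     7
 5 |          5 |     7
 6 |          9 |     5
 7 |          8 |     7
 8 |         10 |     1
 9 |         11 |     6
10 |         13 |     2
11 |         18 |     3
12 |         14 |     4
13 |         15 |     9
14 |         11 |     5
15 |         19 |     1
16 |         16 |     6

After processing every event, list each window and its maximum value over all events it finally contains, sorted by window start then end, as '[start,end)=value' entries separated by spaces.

[0,6)=8 [5,11)=8 [10,16)=9 [15,21)=9

i=0 t=1 v=5: → [0,6); WM=−∞
i=1 t=3 v=2: → [0,6); WM=−∞
i=2 t=5 v=8: → [5,11),[0,6); WM=3
i=3 t=8 v=3: → [5,11); WM=3
i=4 t=8 v=7: → [5,11); WM=3
i=5 t=5 v=7: → [5,11),[0,6); WM=6; [0,6) fires=8
i=6 t=9 v=5: → [5,11); WM=6
i=7 t=8 v=7: → [5,11); WM=6
i=8 t=10 v=1: → [10,16),[5,11); WM=8
i=9 t=11 v=6: → [10,16); WM=8
i=10 t=13 v=2: → [10,16); WM=8
i=11 t=18 v=3: → [15,21); WM=16; [5,11) fires=8 [10,16) fires=6
i=12 t=14 v=4: → [10,16); WM=16
i=13 t=15 v=9: → [15,21),[10,16); WM=16
i=14 t=11 v=5: DROP (t<16-4); WM=16
i=15 t=19 v=1: → [15,21); WM=16
i=16 t=16 v=6: → [15,21); WM=16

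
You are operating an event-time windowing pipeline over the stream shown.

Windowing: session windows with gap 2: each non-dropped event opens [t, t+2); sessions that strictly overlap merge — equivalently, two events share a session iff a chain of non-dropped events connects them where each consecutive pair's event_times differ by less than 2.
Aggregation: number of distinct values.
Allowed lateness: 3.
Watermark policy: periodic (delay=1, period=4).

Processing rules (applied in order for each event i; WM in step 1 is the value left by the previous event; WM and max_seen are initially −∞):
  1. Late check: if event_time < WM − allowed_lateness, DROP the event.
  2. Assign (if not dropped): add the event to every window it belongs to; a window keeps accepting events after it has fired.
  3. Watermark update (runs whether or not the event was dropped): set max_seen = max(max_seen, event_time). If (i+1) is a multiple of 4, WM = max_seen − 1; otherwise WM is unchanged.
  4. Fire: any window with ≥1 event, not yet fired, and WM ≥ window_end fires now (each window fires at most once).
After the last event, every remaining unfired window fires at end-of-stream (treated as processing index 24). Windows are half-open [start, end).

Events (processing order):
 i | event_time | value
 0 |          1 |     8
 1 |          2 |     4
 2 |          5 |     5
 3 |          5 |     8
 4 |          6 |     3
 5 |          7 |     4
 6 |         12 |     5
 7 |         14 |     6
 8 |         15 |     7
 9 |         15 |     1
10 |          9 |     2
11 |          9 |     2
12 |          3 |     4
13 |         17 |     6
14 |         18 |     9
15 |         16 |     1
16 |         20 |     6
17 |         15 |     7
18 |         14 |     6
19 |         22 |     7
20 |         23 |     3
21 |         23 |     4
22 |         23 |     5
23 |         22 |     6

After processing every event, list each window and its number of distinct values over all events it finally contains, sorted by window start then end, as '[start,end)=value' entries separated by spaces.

[1,4)=2 [5,9)=4 [12,14)=1 [14,20)=4 [20,22)=1 [22,25)=5

i=0 t=1 v=8: → [1,3); WM=−∞
i=1 t=2 v=4: → [1,4); WM=−∞
i=2 t=5 v=5: → [5,7); WM=−∞
i=3 t=5 v=8: → [5,7); WM=4
i=4 t=6 v=3: → [5,8); WM=4
i=5 t=7 v=4: → [5,9); WM=4
i=6 t=12 v=5: → [12,14); WM=4
i=7 t=14 v=6: → [14,16); WM=13
i=8 t=15 v=7: → [14,17); WM=13
i=9 t=15 v=1: → [14,17); WM=13
i=10 t=9 v=2: DROP (t<13-3); WM=13
i=11 t=9 v=2: DROP (t<13-3); WM=14
i=12 t=3 v=4: DROP (t<14-3); WM=14
i=13 t=17 v=6: → [17,19); WM=14
i=14 t=18 v=9: → [17,20); WM=14
i=15 t=16 v=1: → [14,20); WM=17
i=16 t=20 v=6: → [20,22); WM=17
i=17 t=15 v=7: → [14,20); WM=17
i=18 t=14 v=6: → [14,20); WM=17
i=19 t=22 v=7: → [22,24); WM=21
i=20 t=23 v=3: → [22,25); WM=21
i=21 t=23 v=4: → [22,25); WM=21
i=22 t=23 v=5: → [22,25); WM=21
i=23 t=22 v=6: → [22,25); WM=22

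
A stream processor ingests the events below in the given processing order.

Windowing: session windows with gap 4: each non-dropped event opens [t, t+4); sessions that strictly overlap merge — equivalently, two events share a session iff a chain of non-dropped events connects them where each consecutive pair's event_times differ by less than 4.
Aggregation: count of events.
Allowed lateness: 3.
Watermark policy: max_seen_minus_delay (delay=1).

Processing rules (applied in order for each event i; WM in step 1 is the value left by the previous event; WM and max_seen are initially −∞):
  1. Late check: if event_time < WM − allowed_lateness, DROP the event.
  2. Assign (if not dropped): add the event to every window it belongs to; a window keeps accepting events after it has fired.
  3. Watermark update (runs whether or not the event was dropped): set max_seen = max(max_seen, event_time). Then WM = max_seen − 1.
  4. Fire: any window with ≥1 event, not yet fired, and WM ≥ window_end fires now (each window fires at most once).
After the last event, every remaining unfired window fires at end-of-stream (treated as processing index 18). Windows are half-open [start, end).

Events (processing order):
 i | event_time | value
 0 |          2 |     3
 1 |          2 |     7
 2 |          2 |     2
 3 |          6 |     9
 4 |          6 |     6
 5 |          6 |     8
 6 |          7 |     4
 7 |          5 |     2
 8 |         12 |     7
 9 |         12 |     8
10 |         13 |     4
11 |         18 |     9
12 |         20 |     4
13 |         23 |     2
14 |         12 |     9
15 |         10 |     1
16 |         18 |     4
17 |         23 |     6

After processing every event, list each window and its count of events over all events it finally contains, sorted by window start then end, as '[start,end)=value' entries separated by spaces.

[2,11)=8 [12,17)=3 [18,27)=4

i=0 t=2 v=3: → [2,6); WM=1
i=1 t=2 v=7: → [2,6); WM=1
i=2 t=2 v=2: → [2,6); WM=1
i=3 t=6 v=9: → [6,10); WM=5
i=4 t=6 v=6: → [6,10); WM=5
i=5 t=6 v=8: → [6,10); WM=5
i=6 t=7 v=4: → [6,11); WM=6
i=7 t=5 v=2: → [2,11); WM=6
i=8 t=12 v=7: → [12,16); WM=11
i=9 t=12 v=8: → [12,16); WM=11
i=10 t=13 v=4: → [12,17); WM=12
i=11 t=18 v=9: → [18,22); WM=17
i=12 t=20 v=4: → [18,24); WM=19
i=13 t=23 v=2: → [18,27); WM=22
i=14 t=12 v=9: DROP (t<22-3); WM=22
i=15 t=10 v=1: DROP (t<22-3); WM=22
i=16 t=18 v=4: DROP (t<22-3); WM=22
i=17 t=23 v=6: → [18,27); WM=22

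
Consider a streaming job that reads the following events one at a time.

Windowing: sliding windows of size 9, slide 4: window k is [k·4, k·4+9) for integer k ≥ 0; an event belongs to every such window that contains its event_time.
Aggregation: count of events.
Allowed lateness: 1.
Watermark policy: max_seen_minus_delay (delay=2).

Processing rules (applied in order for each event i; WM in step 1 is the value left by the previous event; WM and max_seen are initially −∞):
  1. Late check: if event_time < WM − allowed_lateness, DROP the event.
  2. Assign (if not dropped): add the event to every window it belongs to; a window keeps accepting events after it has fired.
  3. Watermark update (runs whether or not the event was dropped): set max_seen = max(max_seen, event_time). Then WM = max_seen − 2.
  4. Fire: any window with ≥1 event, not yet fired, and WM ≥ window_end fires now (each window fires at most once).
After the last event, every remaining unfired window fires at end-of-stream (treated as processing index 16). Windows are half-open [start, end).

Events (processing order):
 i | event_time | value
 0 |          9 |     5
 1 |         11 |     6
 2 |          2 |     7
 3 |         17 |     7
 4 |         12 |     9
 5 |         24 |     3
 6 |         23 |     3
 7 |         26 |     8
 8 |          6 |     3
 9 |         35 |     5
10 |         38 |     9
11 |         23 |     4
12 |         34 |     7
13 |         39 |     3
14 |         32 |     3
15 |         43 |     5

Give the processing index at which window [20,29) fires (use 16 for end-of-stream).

i=0 t=9 v=5: → [8,17),[4,13); WM=7
i=1 t=11 v=6: → [8,17),[4,13); WM=9
i=2 t=2 v=7: DROP (t<9-1); WM=9
i=3 t=17 v=7: → [16,25),[12,21); WM=15; [4,13) fires=2
i=4 t=12 v=9: DROP (t<15-1); WM=15
i=5 t=24 v=3: → [24,33),[20,29),[16,25); WM=22; [8,17) fires=2 [12,21) fires=1
i=6 t=23 v=3: → [20,29),[16,25); WM=22
i=7 t=26 v=8: → [24,33),[20,29); WM=24
i=8 t=6 v=3: DROP (t<24-1); WM=24
i=9 t=35 v=5: → [32,41),[28,37); WM=33; [16,25) fires=3 [20,29) fires=3 [24,33) fires=2
i=10 t=38 v=9: → [36,45),[32,41); WM=36
i=11 t=23 v=4: DROP (t<36-1); WM=36
i=12 t=34 v=7: DROP (t<36-1); WM=36
i=13 t=39 v=3: → [36,45),[32,41); WM=37; [28,37) fires=1
i=14 t=32 v=3: DROP (t<37-1); WM=37
i=15 t=43 v=5: → [40,49),[36,45); WM=41; [32,41) fires=3

9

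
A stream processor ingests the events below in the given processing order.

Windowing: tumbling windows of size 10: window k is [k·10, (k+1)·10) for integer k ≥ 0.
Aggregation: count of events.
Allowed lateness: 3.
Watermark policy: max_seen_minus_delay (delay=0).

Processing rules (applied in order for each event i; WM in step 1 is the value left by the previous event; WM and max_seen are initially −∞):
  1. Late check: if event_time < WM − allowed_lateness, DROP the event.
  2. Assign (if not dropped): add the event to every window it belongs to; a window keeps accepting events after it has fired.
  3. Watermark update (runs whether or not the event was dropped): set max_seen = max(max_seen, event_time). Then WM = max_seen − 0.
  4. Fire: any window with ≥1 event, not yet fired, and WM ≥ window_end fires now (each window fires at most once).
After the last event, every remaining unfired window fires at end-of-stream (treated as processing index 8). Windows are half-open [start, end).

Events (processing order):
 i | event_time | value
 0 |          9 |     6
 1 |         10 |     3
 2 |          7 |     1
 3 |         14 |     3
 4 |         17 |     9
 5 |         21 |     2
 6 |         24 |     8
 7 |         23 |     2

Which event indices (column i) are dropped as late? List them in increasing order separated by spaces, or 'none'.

none

i=0 t=9 v=6: → [0,10); WM=9
i=1 t=10 v=3: → [10,20); WM=10; [0,10) fires=1
i=2 t=7 v=1: → [0,10); WM=10
i=3 t=14 v=3: → [10,20); WM=14
i=4 t=17 v=9: → [10,20); WM=17
i=5 t=21 v=2: → [20,30); WM=21; [10,20) fires=3
i=6 t=24 v=8: → [20,30); WM=24
i=7 t=23 v=2: → [20,30); WM=24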